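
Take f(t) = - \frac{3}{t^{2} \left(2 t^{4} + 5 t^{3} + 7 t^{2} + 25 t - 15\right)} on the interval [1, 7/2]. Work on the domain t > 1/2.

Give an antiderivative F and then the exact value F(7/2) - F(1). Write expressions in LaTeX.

Factor the denominator (t^{2} \left(t + 3\right) \left(2 t - 1\right) \left(t^{2} + 5\right)) and decompose: f = - \frac{5 t + 13}{490 \left(t^{2} + 5\right)} - \frac{32}{49 \left(2 t - 1\right)} + \frac{1}{294 \left(t + 3\right)} + \frac{1}{3 t} + \frac{1}{5 t^{2}}; each piece integrates to a log, atan, or power term.
F(t) = \frac{4900 t \log{\left(t \right)} - 4800 t \log{\left(t - \frac{1}{2} \right)} + 50 t \log{\left(t + 3 \right)} - 75 t \log{\left(t^{2} + 5 \right)} - 78 \sqrt{5} t \operatorname{atan}{\left(\frac{\sqrt{5} t}{5} \right)} - 2940}{14700 t} is an antiderivative of f.
Check: d/dt[\frac{4900 t \log{\left(t \right)} - 4800 t \log{\left(t - \frac{1}{2} \right)} + 50 t \log{\left(t + 3 \right)} - 75 t \log{\left(t^{2} + 5 \right)} - 78 \sqrt{5} t \operatorname{atan}{\left(\frac{\sqrt{5} t}{5} \right)} - 2940}{14700 t}] = - \frac{3}{2 t^{6} + 5 t^{5} + 7 t^{4} + 25 t^{3} - 15 t^{2}}, which equals f(t).
F(7/2) = - \frac{16 \log{\left(3 \right)}}{49} - \frac{2}{35} - \frac{\log{\left(\frac{69}{4} \right)}}{196} - \frac{13 \sqrt{5} \operatorname{atan}{\left(\frac{7 \sqrt{5}}{10} \right)}}{2450} + \frac{\log{\left(\frac{13}{2} \right)}}{294} + \frac{\log{\left(\frac{7}{2} \right)}}{3}; F(1) = - \frac{1}{5} - \frac{\log{\left(6 \right)}}{196} - \frac{13 \sqrt{5} \operatorname{atan}{\left(\frac{\sqrt{5}}{5} \right)}}{2450} + \frac{\log{\left(4 \right)}}{294} + \frac{16 \log{\left(2 \right)}}{49}.
Integral = F(7/2) - F(1) = - \frac{16 \log{\left(3 \right)}}{49} - \frac{16 \log{\left(2 \right)}}{49} - \frac{\log{\left(\frac{69}{4} \right)}}{196} - \frac{13 \sqrt{5} \operatorname{atan}{\left(\frac{7 \sqrt{5}}{10} \right)}}{2450} - \frac{\log{\left(4 \right)}}{294} + \frac{13 \sqrt{5} \operatorname{atan}{\left(\frac{\sqrt{5}}{5} \right)}}{2450} + \frac{\log{\left(\frac{13}{2} \right)}}{294} + \frac{\log{\left(6 \right)}}{196} + \frac{1}{7} + \frac{\log{\left(\frac{7}{2} \right)}}{3}.

Antiderivative: F(t) = \frac{4900 t \log{\left(t \right)} - 4800 t \log{\left(t - \frac{1}{2} \right)} + 50 t \log{\left(t + 3 \right)} - 75 t \log{\left(t^{2} + 5 \right)} - 78 \sqrt{5} t \operatorname{atan}{\left(\frac{\sqrt{5} t}{5} \right)} - 2940}{14700 t}; value = - \frac{16 \log{\left(3 \right)}}{49} - \frac{16 \log{\left(2 \right)}}{49} - \frac{\log{\left(\frac{69}{4} \right)}}{196} - \frac{13 \sqrt{5} \operatorname{atan}{\left(\frac{7 \sqrt{5}}{10} \right)}}{2450} - \frac{\log{\left(4 \right)}}{294} + \frac{13 \sqrt{5} \operatorname{atan}{\left(\frac{\sqrt{5}}{5} \right)}}{2450} + \frac{\log{\left(\frac{13}{2} \right)}}{294} + \frac{\log{\left(6 \right)}}{196} + \frac{1}{7} + \frac{\log{\left(\frac{7}{2} \right)}}{3}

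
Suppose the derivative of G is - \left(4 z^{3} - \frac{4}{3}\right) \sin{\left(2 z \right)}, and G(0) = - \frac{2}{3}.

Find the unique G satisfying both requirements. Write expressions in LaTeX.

G(z) = 2 z^{3} \cos{\left(2 z \right)} - 3 z^{2} \sin{\left(2 z \right)} - 3 z \cos{\left(2 z \right)} + \frac{3 \sin{\left(2 z \right)}}{2} - \frac{2 \cos{\left(2 z \right)}}{3}

Recover the given G'(z) by differentiating a candidate G(z); any mismatch rules it out.
A general antiderivative is 2 z^{3} \cos{\left(2 z \right)} - 3 z^{2} \sin{\left(2 z \right)} - 3 z \cos{\left(2 z \right)} + \frac{3 \sin{\left(2 z \right)}}{2} - \frac{2 \cos{\left(2 z \right)}}{3} + C.
The condition gives C = - \frac{2}{3} - (- \frac{2}{3}) = 0.
So G(z) = 2 z^{3} \cos{\left(2 z \right)} - 3 z^{2} \sin{\left(2 z \right)} - 3 z \cos{\left(2 z \right)} + \frac{3 \sin{\left(2 z \right)}}{2} - \frac{2 \cos{\left(2 z \right)}}{3}.
Check: d/dz[2 z^{3} \cos{\left(2 z \right)} - 3 z^{2} \sin{\left(2 z \right)} - 3 z \cos{\left(2 z \right)} + \frac{3 \sin{\left(2 z \right)}}{2} - \frac{2 \cos{\left(2 z \right)}}{3}] = - 4 z^{3} \sin{\left(2 z \right)} + \frac{4 \sin{\left(2 z \right)}}{3}, which equals G'(z).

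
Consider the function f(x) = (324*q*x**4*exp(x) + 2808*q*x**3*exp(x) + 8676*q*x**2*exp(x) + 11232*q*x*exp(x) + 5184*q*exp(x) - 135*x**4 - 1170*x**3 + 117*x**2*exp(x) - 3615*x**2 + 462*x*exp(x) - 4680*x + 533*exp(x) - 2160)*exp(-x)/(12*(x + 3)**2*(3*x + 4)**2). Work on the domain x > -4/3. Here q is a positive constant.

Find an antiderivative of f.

Recover f(x) by differentiating a candidate F(x); any mismatch rules it out.
Check: d/dx[3*q*x + 5*exp(-x)/4 - 5/(12*x + 16) - 2/(3*x + 9)] = (324*q*x**4*exp(x) + 2808*q*x**3*exp(x) + 8676*q*x**2*exp(x) + 11232*q*x*exp(x) + 5184*q*exp(x) - 135*x**4 - 1170*x**3 + 117*x**2*exp(x) - 3615*x**2 + 462*x*exp(x) - 4680*x + 533*exp(x) - 2160)/(108*x**4*exp(x) + 936*x**3*exp(x) + 2892*x**2*exp(x) + 3744*x*exp(x) + 1728*exp(x)), which equals f(x).

An antiderivative is F(x) = 3*q*x + 5*exp(-x)/4 - 5/(12*x + 16) - 2/(3*x + 9).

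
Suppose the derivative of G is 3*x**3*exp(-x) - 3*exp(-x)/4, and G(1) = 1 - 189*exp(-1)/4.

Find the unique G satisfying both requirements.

G(x) = -3*x**3*exp(-x) - 9*x**2*exp(-x) - 18*x*exp(-x) + 1 - 69*exp(-x)/4

Recognize the product-rule pattern: G'(x) = u'v + uv' with u = -3*x**3 - 9*x**2 - 18*x - 69/4, v = exp(-x), so integration by parts undoes it.
A general antiderivative is (-12*x**3 - 36*x**2 - 72*x - 69)*exp(-x)/4 + C.
The condition gives C = 1 - 189*exp(-1)/4 - (-189*exp(-1)/4) = 1.
So G(x) = -3*x**3*exp(-x) - 9*x**2*exp(-x) - 18*x*exp(-x) + 1 - 69*exp(-x)/4.
Check: d/dx[-3*x**3*exp(-x) - 9*x**2*exp(-x) - 18*x*exp(-x) + 1 - 69*exp(-x)/4] = (12*x**3 - 3)*exp(-x)/4, which equals G'(x).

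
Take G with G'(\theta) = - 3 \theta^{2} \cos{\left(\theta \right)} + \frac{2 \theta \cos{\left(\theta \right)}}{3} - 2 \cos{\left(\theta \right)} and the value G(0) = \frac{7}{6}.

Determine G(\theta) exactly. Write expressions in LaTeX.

G(\theta) = \frac{- 18 \theta^{2} \sin{\left(\theta \right)} + 4 \theta \sin{\left(\theta \right)} - 36 \theta \cos{\left(\theta \right)} + 24 \sin{\left(\theta \right)} + 4 \cos{\left(\theta \right)} + 3}{6}

Integrate term by term and add the pieces.
A general antiderivative is - 3 \theta^{2} \sin{\left(\theta \right)} + \frac{2 \theta \sin{\left(\theta \right)}}{3} - 6 \theta \cos{\left(\theta \right)} + 4 \sin{\left(\theta \right)} + \frac{2 \cos{\left(\theta \right)}}{3} + C.
The condition gives C = \frac{7}{6} - (\frac{2}{3}) = \frac{1}{2}.
So G(\theta) = \frac{- 18 \theta^{2} \sin{\left(\theta \right)} + 4 \theta \sin{\left(\theta \right)} - 36 \theta \cos{\left(\theta \right)} + 24 \sin{\left(\theta \right)} + 4 \cos{\left(\theta \right)} + 3}{6}.
Check: d/d\theta[\frac{- 18 \theta^{2} \sin{\left(\theta \right)} + 4 \theta \sin{\left(\theta \right)} - 36 \theta \cos{\left(\theta \right)} + 24 \sin{\left(\theta \right)} + 4 \cos{\left(\theta \right)} + 3}{6}] = - 3 \theta^{2} \cos{\left(\theta \right)} + \frac{2 \theta \cos{\left(\theta \right)}}{3} - 2 \cos{\left(\theta \right)} = G'(\theta).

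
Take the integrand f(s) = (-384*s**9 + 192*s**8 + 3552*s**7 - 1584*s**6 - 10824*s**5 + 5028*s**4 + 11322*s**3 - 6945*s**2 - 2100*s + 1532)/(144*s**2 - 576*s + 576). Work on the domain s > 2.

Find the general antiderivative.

Check any antiderivative F(s) by computing F'(s) and comparing it with f(s).
Check: d/ds[(-768*s**9 - 1536*s**8 + 5376*s**7 + 9984*s**6 - 13344*s**5 - 17664*s**4 + 19920*s**3 + 8400*s**2 - 13875*s + 3238)/(2304*s - 4608)] = (-384*s**9 + 192*s**8 + 3552*s**7 - 1584*s**6 - 10824*s**5 + 5028*s**4 + 11322*s**3 - 6945*s**2 - 2100*s + 1532)/(144*s**2 - 576*s + 576) = f(s).

F(s) = (-768*s**9 - 1536*s**8 + 5376*s**7 + 9984*s**6 - 13344*s**5 - 17664*s**4 + 19920*s**3 + 8400*s**2 - 13875*s + 3238)/(2304*s - 4608) + C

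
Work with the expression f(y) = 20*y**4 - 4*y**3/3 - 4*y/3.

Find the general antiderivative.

F(y) = 4*y**5 - y**4/3 - 2*y**2/3 + C

Integrate term by term and add the pieces.
Check: d/dy[4*y**5 - y**4/3 - 2*y**2/3] = 20*y**4 - 4*y**3/3 - 4*y/3 = f(y).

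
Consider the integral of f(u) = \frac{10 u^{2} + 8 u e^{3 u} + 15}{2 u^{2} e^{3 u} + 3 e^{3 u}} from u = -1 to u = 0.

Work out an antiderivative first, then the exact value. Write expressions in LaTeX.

Antiderivative: F(u) = \frac{\left(6 e^{3 u} \log{\left(2 u^{2} + 3 \right)} - 5\right) e^{- 3 u}}{3}; value = - 2 \log{\left(5 \right)} - \frac{5}{3} + 2 \log{\left(3 \right)} + \frac{5 e^{3}}{3}

Any candidate F(u) must reproduce f(u) exactly when differentiated.
F(u) = \frac{\left(6 e^{3 u} \log{\left(2 u^{2} + 3 \right)} - 5\right) e^{- 3 u}}{3} is an antiderivative of f.
Check: d/du[\frac{\left(6 e^{3 u} \log{\left(2 u^{2} + 3 \right)} - 5\right) e^{- 3 u}}{3}] = \frac{10 u^{2} + 8 u e^{3 u} + 15}{2 u^{2} e^{3 u} + 3 e^{3 u}} = f(u).
F(0) = - \frac{5}{3} + 2 \log{\left(3 \right)}; F(-1) = - \frac{5 e^{3}}{3} + 2 \log{\left(5 \right)}.
Integral = F(0) - F(-1) = - 2 \log{\left(5 \right)} - \frac{5}{3} + 2 \log{\left(3 \right)} + \frac{5 e^{3}}{3}.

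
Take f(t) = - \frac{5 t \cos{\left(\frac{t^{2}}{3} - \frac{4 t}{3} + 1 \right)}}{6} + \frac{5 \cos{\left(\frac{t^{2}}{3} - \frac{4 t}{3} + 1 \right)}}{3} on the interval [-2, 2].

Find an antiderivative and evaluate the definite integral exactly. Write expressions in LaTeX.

Antiderivative: F(t) = - \frac{5 \sin{\left(\frac{t^{2}}{3} - \frac{4 t}{3} + 1 \right)}}{4}; value = \frac{5 \sin{\left(5 \right)}}{4} + \frac{5 \sin{\left(\frac{1}{3} \right)}}{4}

f matches the chain-rule pattern g'(h)*h' with inner function h(t) = \frac{t^{2}}{3} - \frac{4 t}{3} + 1; substituting u = h(t) collapses the integral.
F(t) = - \frac{5 \sin{\left(\frac{t^{2}}{3} - \frac{4 t}{3} + 1 \right)}}{4} is an antiderivative of f.
Check: d/dt[- \frac{5 \sin{\left(\frac{t^{2}}{3} - \frac{4 t}{3} + 1 \right)}}{4}] = - \frac{5 t \cos{\left(\frac{t^{2}}{3} - \frac{4 t}{3} + 1 \right)}}{6} + \frac{5 \cos{\left(\frac{t^{2}}{3} - \frac{4 t}{3} + 1 \right)}}{3} = f(t).
F(2) = \frac{5 \sin{\left(\frac{1}{3} \right)}}{4}; F(-2) = - \frac{5 \sin{\left(5 \right)}}{4}.
Integral = F(2) - F(-2) = \frac{5 \sin{\left(5 \right)}}{4} + \frac{5 \sin{\left(\frac{1}{3} \right)}}{4}.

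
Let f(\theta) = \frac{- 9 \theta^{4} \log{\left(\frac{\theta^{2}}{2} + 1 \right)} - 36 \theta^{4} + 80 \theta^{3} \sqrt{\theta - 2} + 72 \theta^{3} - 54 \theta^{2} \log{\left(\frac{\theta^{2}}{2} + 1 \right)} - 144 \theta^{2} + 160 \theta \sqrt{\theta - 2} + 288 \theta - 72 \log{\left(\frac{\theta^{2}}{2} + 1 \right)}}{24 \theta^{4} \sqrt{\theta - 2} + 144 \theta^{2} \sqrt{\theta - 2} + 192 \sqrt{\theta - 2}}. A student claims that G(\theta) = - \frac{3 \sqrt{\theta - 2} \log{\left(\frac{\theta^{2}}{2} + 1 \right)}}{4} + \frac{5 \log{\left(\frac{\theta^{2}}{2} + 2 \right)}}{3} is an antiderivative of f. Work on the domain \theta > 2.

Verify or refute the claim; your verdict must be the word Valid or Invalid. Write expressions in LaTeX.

Valid - differentiating G returns exactly f.

d/d\theta[G] = \frac{- 9 \theta^{4} \log{\left(\frac{\theta^{2}}{2} + 1 \right)} - 36 \theta^{4} + 80 \theta^{3} \sqrt{\theta - 2} + 72 \theta^{3} - 54 \theta^{2} \log{\left(\frac{\theta^{2}}{2} + 1 \right)} - 144 \theta^{2} + 160 \theta \sqrt{\theta - 2} + 288 \theta - 72 \log{\left(\frac{\theta^{2}}{2} + 1 \right)}}{24 \theta^{4} \sqrt{\theta - 2} + 144 \theta^{2} \sqrt{\theta - 2} + 192 \sqrt{\theta - 2}}
This equals f(\theta) exactly, so the claim holds.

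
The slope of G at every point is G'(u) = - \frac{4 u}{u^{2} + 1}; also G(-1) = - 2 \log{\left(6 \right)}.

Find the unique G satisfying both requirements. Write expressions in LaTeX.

The substitution w = 3 u^{2} + 3 works: G'(u) is exactly (dG/dw)*(dw/du) for that inner function.
A general antiderivative is - 2 \log{\left(3 u^{2} + 3 \right)} + C.
The condition gives C = - 2 \log{\left(6 \right)} - (- 2 \log{\left(6 \right)}) = 0.
So G(u) = - 2 \log{\left(3 u^{2} + 3 \right)}.
Check: d/du[- 2 \log{\left(3 u^{2} + 3 \right)}] = - \frac{4 u}{u^{2} + 1} = G'(u).

G(u) = - 2 \log{\left(3 u^{2} + 3 \right)}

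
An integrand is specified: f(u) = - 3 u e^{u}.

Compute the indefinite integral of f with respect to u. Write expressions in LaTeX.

Recognize the product-rule pattern: f = v'r + vr' with v = 3 - 3 u, r = e^{u}, so integration by parts undoes it.
Check: d/du[- 3 \left(u - 1\right) e^{u}] = - 3 u e^{u} = f(u).

F(u) = - 3 \left(u - 1\right) e^{u} + C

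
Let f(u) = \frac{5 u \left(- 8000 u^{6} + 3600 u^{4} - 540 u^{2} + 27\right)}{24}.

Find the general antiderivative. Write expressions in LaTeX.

f matches the chain-rule pattern g'(h)*h' with inner function h(u) = \frac{3}{4} - 5 u^{2}; substituting w = h(u) collapses the integral.
Check: d/du[- \frac{625 u^{8}}{3} + 125 u^{6} - \frac{225 u^{4}}{8} + \frac{45 u^{2}}{16}] = - \frac{5000 u^{7}}{3} + 750 u^{5} - \frac{225 u^{3}}{2} + \frac{45 u}{8}, which equals f(u).

F(u) = - \frac{625 u^{8}}{3} + 125 u^{6} - \frac{225 u^{4}}{8} + \frac{45 u^{2}}{16} + C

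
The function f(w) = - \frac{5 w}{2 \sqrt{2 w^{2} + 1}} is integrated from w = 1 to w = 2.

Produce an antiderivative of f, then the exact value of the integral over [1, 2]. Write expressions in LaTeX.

The substitution u = 2 w^{2} + 1 works: f is exactly (dF/du)*(du/dw) for that inner function.
F(w) = - \frac{5 \sqrt{2 w^{2} + 1}}{4} is an antiderivative of f.
Check: d/dw[- \frac{5 \sqrt{2 w^{2} + 1}}{4}] = - \frac{5 w}{2 \sqrt{2 w^{2} + 1}} = f(w).
F(2) = - \frac{15}{4}; F(1) = - \frac{5 \sqrt{3}}{4}.
Integral = F(2) - F(1) = - \frac{15}{4} + \frac{5 \sqrt{3}}{4}.

Antiderivative: F(w) = - \frac{5 \sqrt{2 w^{2} + 1}}{4}; value = - \frac{15}{4} + \frac{5 \sqrt{3}}{4}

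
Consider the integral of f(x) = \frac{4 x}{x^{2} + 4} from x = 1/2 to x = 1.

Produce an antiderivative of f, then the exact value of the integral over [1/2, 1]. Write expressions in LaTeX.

The substitution u = x^{2} + 4 works: f is exactly (dF/du)*(du/dx) for that inner function.
F(x) = 2 \log{\left(x^{2} + 4 \right)} is an antiderivative of f.
Check: d/dx[2 \log{\left(x^{2} + 4 \right)}] = \frac{4 x}{x^{2} + 4} = f(x).
F(1) = 2 \log{\left(5 \right)}; F(1/2) = 2 \log{\left(\frac{17}{4} \right)}.
Integral = F(1) - F(1/2) = - 2 \log{\left(\frac{17}{4} \right)} + 2 \log{\left(5 \right)}.

Antiderivative: F(x) = 2 \log{\left(x^{2} + 4 \right)}; value = - 2 \log{\left(\frac{17}{4} \right)} + 2 \log{\left(5 \right)}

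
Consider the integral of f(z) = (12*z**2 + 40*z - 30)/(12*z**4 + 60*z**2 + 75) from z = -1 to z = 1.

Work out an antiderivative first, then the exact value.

Antiderivative: F(z) = 2*(-3*z - 5)/(3*(2*z**2 + 5)); value = -4/7

Recognize the product-rule pattern: f = u'v + uv' with u = 1/(z**2 + 5/2), v = -z - 5/3, so integration by parts undoes it.
F(z) = 2*(-3*z - 5)/(3*(2*z**2 + 5)) is an antiderivative of f.
Check: d/dz[2*(-3*z - 5)/(3*(2*z**2 + 5))] = (12*z**2 + 40*z - 30)/(12*z**4 + 60*z**2 + 75) = f(z).
F(1) = -16/21; F(-1) = -4/21.
Integral = F(1) - F(-1) = -4/7.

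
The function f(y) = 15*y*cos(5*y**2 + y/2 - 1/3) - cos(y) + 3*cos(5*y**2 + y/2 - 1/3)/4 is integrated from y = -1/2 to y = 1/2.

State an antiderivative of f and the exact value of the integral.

Antiderivative: F(y) = -sin(y) + 3*sin(5*y**2 + y/2 - 1/3)/2; value = -2*sin(1/2) - 3*sin(2/3)/2 + 3*sin(7/6)/2

The integrand splits into summands that can be handled one at a time.
F(y) = -sin(y) + 3*sin(5*y**2 + y/2 - 1/3)/2 is an antiderivative of f.
Check: d/dy[-sin(y) + 3*sin(5*y**2 + y/2 - 1/3)/2] = 15*y*cos(5*y**2 + y/2 - 1/3) - cos(y) + 3*cos(5*y**2 + y/2 - 1/3)/4 = f(y).
F(1/2) = -sin(1/2) + 3*sin(7/6)/2; F(-1/2) = sin(1/2) + 3*sin(2/3)/2.
Integral = F(1/2) - F(-1/2) = -2*sin(1/2) - 3*sin(2/3)/2 + 3*sin(7/6)/2.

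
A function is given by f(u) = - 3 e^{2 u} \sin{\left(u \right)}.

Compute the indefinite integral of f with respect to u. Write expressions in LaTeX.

Differentiate the proposed F(u) back; it has to land on f(u) exactly.
Check: d/du[- \frac{6 e^{2 u} \sin{\left(u \right)}}{5} + \frac{3 e^{2 u} \cos{\left(u \right)}}{5}] = - 3 e^{2 u} \sin{\left(u \right)} = f(u).

F(u) = - \frac{6 e^{2 u} \sin{\left(u \right)}}{5} + \frac{3 e^{2 u} \cos{\left(u \right)}}{5} + C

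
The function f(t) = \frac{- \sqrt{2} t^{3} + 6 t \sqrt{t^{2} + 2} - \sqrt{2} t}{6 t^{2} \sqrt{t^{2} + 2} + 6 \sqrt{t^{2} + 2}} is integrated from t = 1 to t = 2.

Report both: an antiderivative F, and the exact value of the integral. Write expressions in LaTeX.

Antiderivative: F(t) = \frac{- \sqrt{2} \sqrt{t^{2} + 2} + 3 \log{\left(t^{2} + 1 \right)}}{6}; value = - \frac{\sqrt{3}}{3} - \frac{\log{\left(2 \right)}}{2} + \frac{\sqrt{6}}{6} + \frac{\log{\left(5 \right)}}{2}

A first test for any F(t): its t-derivative must equal f(t) identically.
F(t) = \frac{- \sqrt{2} \sqrt{t^{2} + 2} + 3 \log{\left(t^{2} + 1 \right)}}{6} is an antiderivative of f.
Check: d/dt[\frac{- \sqrt{2} \sqrt{t^{2} + 2} + 3 \log{\left(t^{2} + 1 \right)}}{6}] = \frac{- \sqrt{2} t^{3} + 6 t \sqrt{t^{2} + 2} - \sqrt{2} t}{6 t^{2} \sqrt{t^{2} + 2} + 6 \sqrt{t^{2} + 2}} = f(t).
F(2) = - \frac{\sqrt{3}}{3} + \frac{\log{\left(5 \right)}}{2}; F(1) = - \frac{\sqrt{6}}{6} + \frac{\log{\left(2 \right)}}{2}.
Integral = F(2) - F(1) = - \frac{\sqrt{3}}{3} - \frac{\log{\left(2 \right)}}{2} + \frac{\sqrt{6}}{6} + \frac{\log{\left(5 \right)}}{2}.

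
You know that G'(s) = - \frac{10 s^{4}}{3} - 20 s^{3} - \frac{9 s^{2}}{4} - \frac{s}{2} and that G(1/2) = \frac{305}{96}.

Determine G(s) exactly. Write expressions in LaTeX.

G(s) = - \frac{2 s^{5}}{3} - 5 s^{4} - \frac{3 s^{3}}{4} - \frac{s^{2}}{4} + \frac{11}{3}

The integrand splits into summands that can be handled one at a time.
A general antiderivative is - \frac{2 s^{5}}{3} - 5 s^{4} - \frac{3 s^{3}}{4} - \frac{s^{2}}{4} + \frac{5}{3} + C.
The condition gives C = \frac{305}{96} - (\frac{113}{96}) = 2.
So G(s) = - \frac{2 s^{5}}{3} - 5 s^{4} - \frac{3 s^{3}}{4} - \frac{s^{2}}{4} + \frac{11}{3}.
Check: d/ds[- \frac{2 s^{5}}{3} - 5 s^{4} - \frac{3 s^{3}}{4} - \frac{s^{2}}{4} + \frac{11}{3}] = - \frac{10 s^{4}}{3} - 20 s^{3} - \frac{9 s^{2}}{4} - \frac{s}{2} = G'(s).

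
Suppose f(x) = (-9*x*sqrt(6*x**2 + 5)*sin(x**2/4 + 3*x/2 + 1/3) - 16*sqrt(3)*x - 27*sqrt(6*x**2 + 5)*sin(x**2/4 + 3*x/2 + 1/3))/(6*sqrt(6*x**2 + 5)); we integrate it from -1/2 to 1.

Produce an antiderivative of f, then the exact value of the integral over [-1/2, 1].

A first test for any F(x): its x-derivative must equal f(x) identically.
F(x) = sqrt(3)*(-4*sqrt(6*x**2 + 5) + 9*sqrt(3)*cos(x**2/4 + 3*x/2 + 1/3))/9 is an antiderivative of f.
Check: d/dx[sqrt(3)*(-4*sqrt(6*x**2 + 5) + 9*sqrt(3)*cos(x**2/4 + 3*x/2 + 1/3))/9] = (-9*x*sqrt(6*x**2 + 5)*sin(x**2/4 + 3*x/2 + 1/3) - 16*sqrt(3)*x - 27*sqrt(6*x**2 + 5)*sin(x**2/4 + 3*x/2 + 1/3))/(6*sqrt(6*x**2 + 5)) = f(x).
F(1) = -4*sqrt(33)/9 + 3*cos(25/12); F(-1/2) = -2*sqrt(78)/9 + 3*cos(17/48).
Integral = F(1) - F(-1/2) = -3*cos(17/48) - 4*sqrt(33)/9 + 3*cos(25/12) + 2*sqrt(78)/9.

Antiderivative: F(x) = sqrt(3)*(-4*sqrt(6*x**2 + 5) + 9*sqrt(3)*cos(x**2/4 + 3*x/2 + 1/3))/9; value = -3*cos(17/48) - 4*sqrt(33)/9 + 3*cos(25/12) + 2*sqrt(78)/9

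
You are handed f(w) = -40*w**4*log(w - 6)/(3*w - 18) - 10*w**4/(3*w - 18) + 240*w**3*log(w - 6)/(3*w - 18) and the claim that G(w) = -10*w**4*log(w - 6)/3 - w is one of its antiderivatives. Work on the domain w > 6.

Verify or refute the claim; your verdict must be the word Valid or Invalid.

Invalid: d/dw[G] - f = -1, which is not 0.

d/dw[G] = (-40*w**4*log(w - 6) - 10*w**4 + 240*w**3*log(w - 6) - 3*w + 18)/(3*w - 18)
d/dw[G] - f(w) = -1 != 0.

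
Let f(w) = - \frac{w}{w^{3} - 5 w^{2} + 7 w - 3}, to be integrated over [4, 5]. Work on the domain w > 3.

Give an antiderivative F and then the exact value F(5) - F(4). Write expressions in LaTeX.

The denominator factors as \left(w - 3\right) \left(w - 1\right)^{2}; partial fractions split f into directly integrable pieces: \frac{3}{4 \left(w - 1\right)} + \frac{1}{2 \left(w - 1\right)^{2}} - \frac{3}{4 \left(w - 3\right)}.
F(w) = \frac{- 3 w \log{\left(w - 3 \right)} + 3 w \log{\left(w - 1 \right)} + 3 \log{\left(w - 3 \right)} - 3 \log{\left(w - 1 \right)} - 2}{4 w - 4} is an antiderivative of f.
Check: d/dw[\frac{- 3 w \log{\left(w - 3 \right)} + 3 w \log{\left(w - 1 \right)} + 3 \log{\left(w - 3 \right)} - 3 \log{\left(w - 1 \right)} - 2}{4 w - 4}] = - \frac{w}{w^{3} - 5 w^{2} + 7 w - 3} = f(w).
F(5) = - \frac{3 \log{\left(2 \right)}}{4} - \frac{1}{8} + \frac{3 \log{\left(4 \right)}}{4}; F(4) = - \frac{1}{6} + \frac{3 \log{\left(3 \right)}}{4}.
Integral = F(5) - F(4) = - \frac{3 \log{\left(3 \right)}}{4} - \frac{3 \log{\left(2 \right)}}{4} + \frac{1}{24} + \frac{3 \log{\left(4 \right)}}{4}.

Antiderivative: F(w) = \frac{- 3 w \log{\left(w - 3 \right)} + 3 w \log{\left(w - 1 \right)} + 3 \log{\left(w - 3 \right)} - 3 \log{\left(w - 1 \right)} - 2}{4 w - 4}; value = - \frac{3 \log{\left(3 \right)}}{4} - \frac{3 \log{\left(2 \right)}}{4} + \frac{1}{24} + \frac{3 \log{\left(4 \right)}}{4}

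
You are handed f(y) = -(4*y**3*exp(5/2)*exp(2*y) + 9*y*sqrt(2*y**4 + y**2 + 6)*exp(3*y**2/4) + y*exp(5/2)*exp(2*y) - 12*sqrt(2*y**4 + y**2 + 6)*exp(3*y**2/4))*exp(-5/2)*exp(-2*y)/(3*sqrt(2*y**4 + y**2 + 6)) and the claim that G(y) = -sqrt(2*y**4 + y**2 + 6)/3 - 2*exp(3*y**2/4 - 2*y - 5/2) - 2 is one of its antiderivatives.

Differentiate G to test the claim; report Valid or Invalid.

d/dy[G] = (-4*y**3*exp(5/2)*exp(2*y)*exp(-3*y**2/4) - 9*y*sqrt(2*y**4 + y**2 + 6) - y*exp(5/2)*exp(2*y)*exp(-3*y**2/4) + 12*sqrt(2*y**4 + y**2 + 6))*exp(-5/2)*exp(-2*y)*exp(3*y**2/4)/(3*sqrt(2*y**4 + y**2 + 6))
This equals f(y) exactly, so the claim holds.

Valid - differentiating G returns exactly f.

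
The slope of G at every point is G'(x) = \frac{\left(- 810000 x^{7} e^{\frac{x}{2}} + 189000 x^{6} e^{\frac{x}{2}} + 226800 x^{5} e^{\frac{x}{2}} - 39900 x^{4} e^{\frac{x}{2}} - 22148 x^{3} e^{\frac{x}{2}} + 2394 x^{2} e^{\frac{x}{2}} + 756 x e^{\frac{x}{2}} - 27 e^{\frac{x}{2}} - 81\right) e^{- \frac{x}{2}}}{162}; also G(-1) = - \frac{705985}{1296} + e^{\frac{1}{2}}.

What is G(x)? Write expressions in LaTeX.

Since d/dx undoes antidifferentiation here, G(x) must give back the stated G'(x).
A general antiderivative is - \left(5 x^{2} - \frac{x}{3} - \frac{1}{2}\right)^{4} + e^{- \frac{x}{2}} + C.
The condition gives C = - \frac{705985}{1296} + e^{\frac{1}{2}} - (- \frac{707281}{1296} + e^{\frac{1}{2}}) = 1.
So G(x) = \frac{\left(- \left(30 x^{2} - 2 x - 3\right)^{4} e^{\frac{x}{2}} + 1296 e^{\frac{x}{2}} + 1296\right) e^{- \frac{x}{2}}}{1296}.
Check: d/dx[\frac{\left(- \left(30 x^{2} - 2 x - 3\right)^{4} e^{\frac{x}{2}} + 1296 e^{\frac{x}{2}} + 1296\right) e^{- \frac{x}{2}}}{1296}] = \frac{\left(- 810000 x^{7} e^{\frac{x}{2}} + 189000 x^{6} e^{\frac{x}{2}} + 226800 x^{5} e^{\frac{x}{2}} - 39900 x^{4} e^{\frac{x}{2}} - 22148 x^{3} e^{\frac{x}{2}} + 2394 x^{2} e^{\frac{x}{2}} + 756 x e^{\frac{x}{2}} - 27 e^{\frac{x}{2}} - 81\right) e^{- \frac{x}{2}}}{162} = G'(x).

G(x) = \frac{\left(- \left(30 x^{2} - 2 x - 3\right)^{4} e^{\frac{x}{2}} + 1296 e^{\frac{x}{2}} + 1296\right) e^{- \frac{x}{2}}}{1296}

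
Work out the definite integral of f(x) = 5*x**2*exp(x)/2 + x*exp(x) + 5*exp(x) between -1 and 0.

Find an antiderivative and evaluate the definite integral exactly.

Antiderivative: F(x) = 5*x**2*exp(x)/2 - 4*x*exp(x) + 9*exp(x); value = 9 - 31*exp(-1)/2

f has the shape u'v + uv' for u = 5*x**2/2 - 4*x + 9 and v = exp(x) — it is the derivative of the product u*v.
F(x) = 5*x**2*exp(x)/2 - 4*x*exp(x) + 9*exp(x) is an antiderivative of f.
Check: d/dx[5*x**2*exp(x)/2 - 4*x*exp(x) + 9*exp(x)] = 5*x**2*exp(x)/2 + x*exp(x) + 5*exp(x) = f(x).
F(0) = 9; F(-1) = 31*exp(-1)/2.
Integral = F(0) - F(-1) = 9 - 31*exp(-1)/2.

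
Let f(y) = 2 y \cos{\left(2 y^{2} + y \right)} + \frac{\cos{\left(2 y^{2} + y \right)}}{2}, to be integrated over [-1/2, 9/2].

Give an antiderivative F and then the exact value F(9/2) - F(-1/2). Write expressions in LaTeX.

The substitution u = 2 y^{2} + y works: f is exactly (dF/du)*(du/dy) for that inner function.
F(y) = \frac{\sin{\left(2 y^{2} + y \right)}}{2} is an antiderivative of f.
Check: d/dy[\frac{\sin{\left(2 y^{2} + y \right)}}{2}] = 2 y \cos{\left(2 y^{2} + y \right)} + \frac{\cos{\left(2 y^{2} + y \right)}}{2} = f(y).
F(9/2) = \frac{\sin{\left(45 \right)}}{2}; F(-1/2) = 0.
Integral = F(9/2) - F(-1/2) = \frac{\sin{\left(45 \right)}}{2}.

Antiderivative: F(y) = \frac{\sin{\left(2 y^{2} + y \right)}}{2}; value = \frac{\sin{\left(45 \right)}}{2}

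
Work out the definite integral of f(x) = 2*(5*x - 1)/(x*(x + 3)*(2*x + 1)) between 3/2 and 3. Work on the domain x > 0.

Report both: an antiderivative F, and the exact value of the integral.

The denominator factors as x*(x + 3)*(2*x + 1); partial fractions split f into directly integrable pieces: 28/(5*(2*x + 1)) - 32/(15*(x + 3)) - 2/(3*x).
F(x) = 2*(-5*log(x) + 21*log(x + 1/2) - 16*log(x + 3))/15 is an antiderivative of f.
Check: d/dx[2*(-5*log(x) + 21*log(x + 1/2) - 16*log(x + 3))/15] = (10*x - 2)/(2*x**3 + 7*x**2 + 3*x), which equals f(x).
F(3) = -32*log(6)/15 - 2*log(3)/3 + 14*log(7/2)/5; F(3/2) = -32*log(9/2)/15 - 2*log(3/2)/3 + 14*log(2)/5.
Integral = F(3) - F(3/2) = -32*log(6)/15 - 14*log(2)/5 - 2*log(3)/3 + 2*log(3/2)/3 + 32*log(9/2)/15 + 14*log(7/2)/5.

Antiderivative: F(x) = 2*(-5*log(x) + 21*log(x + 1/2) - 16*log(x + 3))/15; value = -32*log(6)/15 - 14*log(2)/5 - 2*log(3)/3 + 2*log(3/2)/3 + 32*log(9/2)/15 + 14*log(7/2)/5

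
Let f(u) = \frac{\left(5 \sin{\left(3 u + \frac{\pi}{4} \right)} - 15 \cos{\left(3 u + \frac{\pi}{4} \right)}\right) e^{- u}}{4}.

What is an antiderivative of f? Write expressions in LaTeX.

An antiderivative is F(u) = - \frac{5 e^{- u} \sin{\left(3 u + \frac{\pi}{4} \right)}}{4}.

Recognize the product-rule pattern: f = v'r + vr' with v = - \frac{5 e^{- u}}{4}, r = \sin{\left(3 u + \frac{\pi}{4} \right)}, so integration by parts undoes it.
Check: d/du[- \frac{5 e^{- u} \sin{\left(3 u + \frac{\pi}{4} \right)}}{4}] = \frac{\left(5 \sin{\left(3 u + \frac{\pi}{4} \right)} - 15 \cos{\left(3 u + \frac{\pi}{4} \right)}\right) e^{- u}}{4} = f(u).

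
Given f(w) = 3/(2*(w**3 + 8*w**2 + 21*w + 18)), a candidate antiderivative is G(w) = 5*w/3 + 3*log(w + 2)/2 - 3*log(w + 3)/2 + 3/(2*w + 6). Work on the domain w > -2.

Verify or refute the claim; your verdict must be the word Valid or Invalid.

Invalid: d/dw[G] - f = 5/3, which is not 0.

d/dw[G] = (10*w**3 + 80*w**2 + 210*w + 189)/(6*w**3 + 48*w**2 + 126*w + 108)
d/dw[G] - f(w) = 5/3 != 0.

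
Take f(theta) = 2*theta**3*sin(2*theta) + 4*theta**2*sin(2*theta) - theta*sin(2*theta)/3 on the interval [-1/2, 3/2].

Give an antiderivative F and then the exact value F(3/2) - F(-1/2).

Integrate term by term and add the pieces.
F(theta) = -theta**3*cos(2*theta) + 3*theta**2*sin(2*theta)/2 - 2*theta**2*cos(2*theta) + 2*theta*sin(2*theta) + 5*theta*cos(2*theta)/3 - 5*sin(2*theta)/6 + cos(2*theta) is an antiderivative of f.
Check: d/dtheta[-theta**3*cos(2*theta) + 3*theta**2*sin(2*theta)/2 - 2*theta**2*cos(2*theta) + 2*theta*sin(2*theta) + 5*theta*cos(2*theta)/3 - 5*sin(2*theta)/6 + cos(2*theta)] = 2*theta**3*sin(2*theta) + 4*theta**2*sin(2*theta) - theta*sin(2*theta)/3 = f(theta).
F(3/2) = 133*sin(3)/24 - 35*cos(3)/8; F(-1/2) = -5*cos(1)/24 + 35*sin(1)/24.
Integral = F(3/2) - F(-1/2) = -35*sin(1)/24 + 5*cos(1)/24 + 133*sin(3)/24 - 35*cos(3)/8.

Antiderivative: F(theta) = -theta**3*cos(2*theta) + 3*theta**2*sin(2*theta)/2 - 2*theta**2*cos(2*theta) + 2*theta*sin(2*theta) + 5*theta*cos(2*theta)/3 - 5*sin(2*theta)/6 + cos(2*theta); value = -35*sin(1)/24 + 5*cos(1)/24 + 133*sin(3)/24 - 35*cos(3)/8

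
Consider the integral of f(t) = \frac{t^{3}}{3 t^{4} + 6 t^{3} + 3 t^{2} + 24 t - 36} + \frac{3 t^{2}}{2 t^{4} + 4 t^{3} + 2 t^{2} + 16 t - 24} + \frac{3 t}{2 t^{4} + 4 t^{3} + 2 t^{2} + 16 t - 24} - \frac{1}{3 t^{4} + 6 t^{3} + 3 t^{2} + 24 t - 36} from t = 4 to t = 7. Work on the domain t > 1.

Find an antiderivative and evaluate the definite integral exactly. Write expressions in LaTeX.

Antiderivative: F(t) = \frac{117 \log{\left(t - 1 \right)} + 5 \log{\left(t + 3 \right)} + 69 \log{\left(t^{2} + 4 \right)} + 274 \operatorname{atan}{\left(\frac{t}{2} \right)}}{780}; value = - \frac{137 \operatorname{atan}{\left(2 \right)}}{390} - \frac{23 \log{\left(20 \right)}}{260} - \frac{3 \log{\left(3 \right)}}{20} - \frac{\log{\left(7 \right)}}{156} + \frac{\log{\left(10 \right)}}{156} + \frac{3 \log{\left(6 \right)}}{20} + \frac{23 \log{\left(53 \right)}}{260} + \frac{137 \operatorname{atan}{\left(\frac{7}{2} \right)}}{390}

The denominator factors as 6 \left(t - 1\right) \left(t + 3\right) \left(t^{2} + 4\right); partial fractions split f into directly integrable pieces: \frac{69 t + 274}{390 \left(t^{2} + 4\right)} + \frac{1}{156 \left(t + 3\right)} + \frac{3}{20 \left(t - 1\right)}.
F(t) = \frac{117 \log{\left(t - 1 \right)} + 5 \log{\left(t + 3 \right)} + 69 \log{\left(t^{2} + 4 \right)} + 274 \operatorname{atan}{\left(\frac{t}{2} \right)}}{780} is an antiderivative of f.
Check: d/dt[\frac{117 \log{\left(t - 1 \right)} + 5 \log{\left(t + 3 \right)} + 69 \log{\left(t^{2} + 4 \right)} + 274 \operatorname{atan}{\left(\frac{t}{2} \right)}}{780}] = \frac{2 t^{3} + 9 t^{2} + 9 t - 2}{6 t^{4} + 12 t^{3} + 6 t^{2} + 48 t - 72}, which equals f(t).
F(7) = \frac{\log{\left(10 \right)}}{156} + \frac{3 \log{\left(6 \right)}}{20} + \frac{23 \log{\left(53 \right)}}{260} + \frac{137 \operatorname{atan}{\left(\frac{7}{2} \right)}}{390}; F(4) = \frac{\log{\left(7 \right)}}{156} + \frac{3 \log{\left(3 \right)}}{20} + \frac{23 \log{\left(20 \right)}}{260} + \frac{137 \operatorname{atan}{\left(2 \right)}}{390}.
Integral = F(7) - F(4) = - \frac{137 \operatorname{atan}{\left(2 \right)}}{390} - \frac{23 \log{\left(20 \right)}}{260} - \frac{3 \log{\left(3 \right)}}{20} - \frac{\log{\left(7 \right)}}{156} + \frac{\log{\left(10 \right)}}{156} + \frac{3 \log{\left(6 \right)}}{20} + \frac{23 \log{\left(53 \right)}}{260} + \frac{137 \operatorname{atan}{\left(\frac{7}{2} \right)}}{390}.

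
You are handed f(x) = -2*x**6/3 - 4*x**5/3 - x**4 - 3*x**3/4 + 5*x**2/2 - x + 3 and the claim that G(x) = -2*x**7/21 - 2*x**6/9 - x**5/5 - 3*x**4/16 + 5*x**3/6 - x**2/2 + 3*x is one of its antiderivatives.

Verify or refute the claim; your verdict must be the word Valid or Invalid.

d/dx[G] = -2*x**6/3 - 4*x**5/3 - x**4 - 3*x**3/4 + 5*x**2/2 - x + 3
This equals f(x) exactly, so the claim holds.

Valid: G'(x) = f(x).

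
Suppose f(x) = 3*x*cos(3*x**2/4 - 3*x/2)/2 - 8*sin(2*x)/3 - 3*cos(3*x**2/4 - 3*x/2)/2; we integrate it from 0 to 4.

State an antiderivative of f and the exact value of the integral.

Integrate term by term and add the pieces.
F(x) = sin(3*x**2/4 - 3*x/2) + 4*cos(2*x)/3 is an antiderivative of f.
Check: d/dx[sin(3*x**2/4 - 3*x/2) + 4*cos(2*x)/3] = 3*x*cos(3*x**2/4 - 3*x/2)/2 - 8*sin(2*x)/3 - 3*cos(3*x**2/4 - 3*x/2)/2 = f(x).
F(4) = sin(6) + 4*cos(8)/3; F(0) = 4/3.
Integral = F(4) - F(0) = -4/3 + sin(6) + 4*cos(8)/3.

Antiderivative: F(x) = sin(3*x**2/4 - 3*x/2) + 4*cos(2*x)/3; value = -4/3 + sin(6) + 4*cos(8)/3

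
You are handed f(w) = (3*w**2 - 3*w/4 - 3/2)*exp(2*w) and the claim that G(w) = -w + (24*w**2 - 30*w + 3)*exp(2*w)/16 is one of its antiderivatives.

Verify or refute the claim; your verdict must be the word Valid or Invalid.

Invalid: d/dw[G] - f = -1, which is not 0.

d/dw[G] = 3*w**2*exp(2*w) - 3*w*exp(2*w)/4 - 3*exp(2*w)/2 - 1
d/dw[G] - f(w) = -1 != 0.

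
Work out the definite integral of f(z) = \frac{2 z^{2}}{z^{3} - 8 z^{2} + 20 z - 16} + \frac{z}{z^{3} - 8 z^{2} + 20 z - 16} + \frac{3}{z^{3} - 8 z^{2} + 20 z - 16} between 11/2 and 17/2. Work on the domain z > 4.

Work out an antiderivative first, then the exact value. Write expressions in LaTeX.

Antiderivative: F(z) = \frac{39 \left(z - 2\right) \log{\left(z - 4 \right)} - 31 \left(z - 2\right) \log{\left(z - 2 \right)} + 26}{4 \left(z - 2\right)}; value = - \frac{31 \log{\left(\frac{13}{2} \right)}}{4} - \frac{39 \log{\left(\frac{3}{2} \right)}}{4} - \frac{6}{7} + \frac{31 \log{\left(\frac{7}{2} \right)}}{4} + \frac{39 \log{\left(\frac{9}{2} \right)}}{4}

Factor the denominator (\left(z - 4\right) \left(z - 2\right)^{2}) and decompose: f = - \frac{31}{4 \left(z - 2\right)} - \frac{13}{2 \left(z - 2\right)^{2}} + \frac{39}{4 \left(z - 4\right)}; each piece integrates to a log, atan, or power term.
F(z) = \frac{39 \left(z - 2\right) \log{\left(z - 4 \right)} - 31 \left(z - 2\right) \log{\left(z - 2 \right)} + 26}{4 \left(z - 2\right)} is an antiderivative of f.
Check: d/dz[\frac{39 \left(z - 2\right) \log{\left(z - 4 \right)} - 31 \left(z - 2\right) \log{\left(z - 2 \right)} + 26}{4 \left(z - 2\right)}] = \frac{2 z^{2} + z + 3}{z^{3} - 8 z^{2} + 20 z - 16}, which equals f(z).
F(17/2) = - \frac{31 \log{\left(\frac{13}{2} \right)}}{4} + 1 + \frac{39 \log{\left(\frac{9}{2} \right)}}{4}; F(11/2) = - \frac{31 \log{\left(\frac{7}{2} \right)}}{4} + \frac{13}{7} + \frac{39 \log{\left(\frac{3}{2} \right)}}{4}.
Integral = F(17/2) - F(11/2) = - \frac{31 \log{\left(\frac{13}{2} \right)}}{4} - \frac{39 \log{\left(\frac{3}{2} \right)}}{4} - \frac{6}{7} + \frac{31 \log{\left(\frac{7}{2} \right)}}{4} + \frac{39 \log{\left(\frac{9}{2} \right)}}{4}.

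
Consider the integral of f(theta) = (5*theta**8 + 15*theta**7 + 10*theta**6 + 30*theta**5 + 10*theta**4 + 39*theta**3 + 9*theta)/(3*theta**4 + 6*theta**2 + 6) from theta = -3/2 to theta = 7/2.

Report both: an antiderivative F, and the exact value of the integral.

Since d/dtheta undoes antidifferentiation here, F'(theta) = f(theta) is required of F(theta).
F(theta) = (4*theta**5 + 15*theta**4 + 9*log(theta**4 + 2*theta**2 + 2) + 60)/12 is an antiderivative of f.
Check: d/dtheta[(4*theta**5 + 15*theta**4 + 9*log(theta**4 + 2*theta**2 + 2) + 60)/12] = (5*theta**8 + 15*theta**7 + 10*theta**6 + 30*theta**5 + 10*theta**4 + 39*theta**3 + 9*theta)/(3*theta**4 + 6*theta**2 + 6) = f(theta).
F(7/2) = 3*log(2825/16)/4 + 70589/192; F(-3/2) = 3*log(185/16)/4 + 563/64.
Integral = F(7/2) - F(-3/2) = -3*log(185/16)/4 + 3*log(2825/16)/4 + 17225/48.

Antiderivative: F(theta) = (4*theta**5 + 15*theta**4 + 9*log(theta**4 + 2*theta**2 + 2) + 60)/12; value = -3*log(185/16)/4 + 3*log(2825/16)/4 + 17225/48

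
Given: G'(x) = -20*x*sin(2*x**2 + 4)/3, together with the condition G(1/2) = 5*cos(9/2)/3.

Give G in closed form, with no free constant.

G'(x) matches the chain-rule pattern g'(h)*h' with inner function h(x) = 2*x**2 + 4; substituting u = h(x) collapses the integral.
A general antiderivative is 5*cos(2*x**2 + 4)/3 + C.
The condition gives C = 5*cos(9/2)/3 - (5*cos(9/2)/3) = 0.
So G(x) = 5*cos(2*x**2 + 4)/3.
Check: d/dx[5*cos(2*x**2 + 4)/3] = -20*x*sin(2*x**2 + 4)/3 = G'(x).

G(x) = 5*cos(2*x**2 + 4)/3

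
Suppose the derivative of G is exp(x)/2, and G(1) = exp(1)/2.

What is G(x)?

A first test for any G(x): its x-derivative must equal the given G'(x).
A general antiderivative is exp(x)/2 + C.
The condition gives C = exp(1)/2 - (exp(1)/2) = 0.
So G(x) = exp(x)/2.
Check: d/dx[exp(x)/2] = exp(x)/2 = G'(x).

G(x) = exp(x)/2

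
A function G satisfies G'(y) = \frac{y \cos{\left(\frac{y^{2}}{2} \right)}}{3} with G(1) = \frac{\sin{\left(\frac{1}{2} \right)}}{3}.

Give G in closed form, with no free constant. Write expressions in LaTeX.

G(y) = \frac{\sin{\left(\frac{y^{2}}{2} \right)}}{3}

The substitution u = \frac{y^{2}}{2} works: G'(y) is exactly (dG/du)*(du/dy) for that inner function.
A general antiderivative is \frac{\sin{\left(\frac{y^{2}}{2} \right)}}{3} + C.
The condition gives C = \frac{\sin{\left(\frac{1}{2} \right)}}{3} - (\frac{\sin{\left(\frac{1}{2} \right)}}{3}) = 0.
So G(y) = \frac{\sin{\left(\frac{y^{2}}{2} \right)}}{3}.
Check: d/dy[\frac{\sin{\left(\frac{y^{2}}{2} \right)}}{3}] = \frac{y \cos{\left(\frac{y^{2}}{2} \right)}}{3} = G'(y).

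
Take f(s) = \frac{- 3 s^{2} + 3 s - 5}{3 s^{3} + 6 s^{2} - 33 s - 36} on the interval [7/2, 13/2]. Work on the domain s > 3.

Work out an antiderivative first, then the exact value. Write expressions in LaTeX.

Antiderivative: F(s) = - \frac{23 \log{\left(s - 3 \right)}}{84} + \frac{11 \log{\left(s + 1 \right)}}{36} - \frac{65 \log{\left(s + 4 \right)}}{63}; value = - \frac{65 \log{\left(\frac{21}{2} \right)}}{63} - \frac{11 \log{\left(\frac{9}{2} \right)}}{36} - \frac{23 \log{\left(\frac{7}{2} \right)}}{84} - \frac{23 \log{\left(2 \right)}}{84} + \frac{337 \log{\left(\frac{15}{2} \right)}}{252}

Factor the denominator (3 \left(s - 3\right) \left(s + 1\right) \left(s + 4\right)) and decompose: f = - \frac{65}{63 \left(s + 4\right)} + \frac{11}{36 \left(s + 1\right)} - \frac{23}{84 \left(s - 3\right)}; each piece integrates to a log, atan, or power term.
F(s) = - \frac{23 \log{\left(s - 3 \right)}}{84} + \frac{11 \log{\left(s + 1 \right)}}{36} - \frac{65 \log{\left(s + 4 \right)}}{63} is an antiderivative of f.
Check: d/ds[- \frac{23 \log{\left(s - 3 \right)}}{84} + \frac{11 \log{\left(s + 1 \right)}}{36} - \frac{65 \log{\left(s + 4 \right)}}{63}] = \frac{- 3 s^{2} + 3 s - 5}{3 s^{3} + 6 s^{2} - 33 s - 36} = f(s).
F(13/2) = - \frac{65 \log{\left(\frac{21}{2} \right)}}{63} - \frac{23 \log{\left(\frac{7}{2} \right)}}{84} + \frac{11 \log{\left(\frac{15}{2} \right)}}{36}; F(7/2) = - \frac{65 \log{\left(\frac{15}{2} \right)}}{63} + \frac{23 \log{\left(2 \right)}}{84} + \frac{11 \log{\left(\frac{9}{2} \right)}}{36}.
Integral = F(13/2) - F(7/2) = - \frac{65 \log{\left(\frac{21}{2} \right)}}{63} - \frac{11 \log{\left(\frac{9}{2} \right)}}{36} - \frac{23 \log{\left(\frac{7}{2} \right)}}{84} - \frac{23 \log{\left(2 \right)}}{84} + \frac{337 \log{\left(\frac{15}{2} \right)}}{252}.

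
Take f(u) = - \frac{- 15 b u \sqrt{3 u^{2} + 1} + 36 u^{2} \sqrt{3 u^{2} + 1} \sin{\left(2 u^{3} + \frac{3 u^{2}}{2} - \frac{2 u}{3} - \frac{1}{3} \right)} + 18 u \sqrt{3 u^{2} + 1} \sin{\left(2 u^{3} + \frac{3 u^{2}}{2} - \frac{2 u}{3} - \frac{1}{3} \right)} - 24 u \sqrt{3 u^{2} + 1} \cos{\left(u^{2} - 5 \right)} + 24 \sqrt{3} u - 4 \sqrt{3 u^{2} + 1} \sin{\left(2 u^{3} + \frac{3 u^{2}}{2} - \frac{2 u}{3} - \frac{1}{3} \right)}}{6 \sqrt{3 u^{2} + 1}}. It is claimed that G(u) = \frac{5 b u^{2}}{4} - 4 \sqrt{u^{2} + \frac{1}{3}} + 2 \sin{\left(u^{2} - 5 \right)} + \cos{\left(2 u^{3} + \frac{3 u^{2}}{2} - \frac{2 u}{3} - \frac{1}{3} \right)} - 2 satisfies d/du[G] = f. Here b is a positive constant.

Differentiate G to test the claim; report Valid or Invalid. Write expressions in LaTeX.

d/du[G] = \frac{15 b u \sqrt{3 u^{2} + 1} - 36 u^{2} \sqrt{3 u^{2} + 1} \sin{\left(2 u^{3} + \frac{3 u^{2}}{2} - \frac{2 u}{3} - \frac{1}{3} \right)} - 18 u \sqrt{3 u^{2} + 1} \sin{\left(2 u^{3} + \frac{3 u^{2}}{2} - \frac{2 u}{3} - \frac{1}{3} \right)} + 24 u \sqrt{3 u^{2} + 1} \cos{\left(u^{2} - 5 \right)} - 24 \sqrt{3} u + 4 \sqrt{3 u^{2} + 1} \sin{\left(2 u^{3} + \frac{3 u^{2}}{2} - \frac{2 u}{3} - \frac{1}{3} \right)}}{6 \sqrt{3 u^{2} + 1}}
This equals f(u) exactly, so the claim holds.

Valid - the claim checks out under differentiation.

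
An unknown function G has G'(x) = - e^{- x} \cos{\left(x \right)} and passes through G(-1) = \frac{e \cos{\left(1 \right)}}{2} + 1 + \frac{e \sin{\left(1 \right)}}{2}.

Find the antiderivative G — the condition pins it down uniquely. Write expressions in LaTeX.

Any candidate G(x) must reproduce the stated G'(x) exactly.
A general antiderivative is - \frac{e^{- x} \sin{\left(x \right)}}{2} + \frac{e^{- x} \cos{\left(x \right)}}{2} + C.
The condition gives C = \frac{e \cos{\left(1 \right)}}{2} + 1 + \frac{e \sin{\left(1 \right)}}{2} - (\frac{e \cos{\left(1 \right)}}{2} + \frac{e \sin{\left(1 \right)}}{2}) = 1.
So G(x) = 1 - \frac{e^{- x} \sin{\left(x \right)}}{2} + \frac{e^{- x} \cos{\left(x \right)}}{2}.
Check: d/dx[1 - \frac{e^{- x} \sin{\left(x \right)}}{2} + \frac{e^{- x} \cos{\left(x \right)}}{2}] = - e^{- x} \cos{\left(x \right)} = G'(x).

G(x) = 1 - \frac{e^{- x} \sin{\left(x \right)}}{2} + \frac{e^{- x} \cos{\left(x \right)}}{2}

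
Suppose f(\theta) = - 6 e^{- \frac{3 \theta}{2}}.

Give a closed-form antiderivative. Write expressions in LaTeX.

An antiderivative is F(\theta) = 4 e^{- \frac{3 \theta}{2}}.

Recover f(\theta) by differentiating a candidate F(\theta); any mismatch rules it out.
Check: d/d\theta[4 e^{- \frac{3 \theta}{2}}] = - 6 e^{- \frac{3 \theta}{2}} = f(\theta).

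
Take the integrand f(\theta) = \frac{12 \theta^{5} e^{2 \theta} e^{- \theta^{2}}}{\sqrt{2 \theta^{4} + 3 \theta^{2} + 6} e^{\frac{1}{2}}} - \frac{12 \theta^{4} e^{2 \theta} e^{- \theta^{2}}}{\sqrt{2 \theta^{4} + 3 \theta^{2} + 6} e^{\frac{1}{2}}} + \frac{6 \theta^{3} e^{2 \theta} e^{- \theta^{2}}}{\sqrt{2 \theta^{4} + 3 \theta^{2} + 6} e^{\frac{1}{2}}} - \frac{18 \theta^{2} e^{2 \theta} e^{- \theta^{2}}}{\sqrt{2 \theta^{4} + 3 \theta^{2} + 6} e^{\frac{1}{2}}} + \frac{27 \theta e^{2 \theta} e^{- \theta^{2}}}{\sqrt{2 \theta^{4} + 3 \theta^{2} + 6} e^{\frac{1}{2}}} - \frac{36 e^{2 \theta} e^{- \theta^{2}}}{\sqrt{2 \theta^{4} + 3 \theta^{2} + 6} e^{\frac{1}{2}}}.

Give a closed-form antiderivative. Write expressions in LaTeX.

Recognize the product-rule pattern: f = u'v + uv' with u = - 3 \sqrt{2 \theta^{4} + 3 \theta^{2} + 6}, v = e^{- \theta^{2} + 2 \theta - \frac{1}{2}}, so integration by parts undoes it.
Check: d/d\theta[- 3 \sqrt{2 \theta^{4} + 3 \theta^{2} + 6} e^{- \theta^{2} + 2 \theta - \frac{1}{2}}] = \frac{\left(12 \theta^{5} - 12 \theta^{4} + 6 \theta^{3} - 18 \theta^{2} + 27 \theta - 36\right) e^{2 \theta} e^{- \theta^{2}}}{\sqrt{2 \theta^{4} + 3 \theta^{2} + 6} e^{\frac{1}{2}}}, which equals f(\theta).

An antiderivative is F(\theta) = - 3 \sqrt{2 \theta^{4} + 3 \theta^{2} + 6} e^{- \theta^{2} + 2 \theta - \frac{1}{2}}.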